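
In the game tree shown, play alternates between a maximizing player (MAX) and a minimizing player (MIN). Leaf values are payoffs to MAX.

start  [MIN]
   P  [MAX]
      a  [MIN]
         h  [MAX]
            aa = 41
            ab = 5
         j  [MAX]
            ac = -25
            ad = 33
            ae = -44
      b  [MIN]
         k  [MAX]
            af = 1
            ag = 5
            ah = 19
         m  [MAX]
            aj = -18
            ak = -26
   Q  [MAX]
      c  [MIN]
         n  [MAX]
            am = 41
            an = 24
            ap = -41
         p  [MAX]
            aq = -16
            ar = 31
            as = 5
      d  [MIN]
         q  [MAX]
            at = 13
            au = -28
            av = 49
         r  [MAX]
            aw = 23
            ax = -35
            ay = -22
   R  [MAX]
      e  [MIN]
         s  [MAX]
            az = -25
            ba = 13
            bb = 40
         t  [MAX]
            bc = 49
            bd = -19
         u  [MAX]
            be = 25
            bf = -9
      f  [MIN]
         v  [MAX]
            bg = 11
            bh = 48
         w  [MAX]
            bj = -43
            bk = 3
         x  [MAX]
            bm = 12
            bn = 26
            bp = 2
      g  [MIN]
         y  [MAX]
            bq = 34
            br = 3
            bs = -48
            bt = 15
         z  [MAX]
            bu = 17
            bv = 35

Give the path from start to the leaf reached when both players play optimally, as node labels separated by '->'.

h (MAX): max(41, 5) = 41
j (MAX): max(-25, 33, -44) = 33
a (MIN): min(41, 33) = 33
k (MAX): max(1, 5, 19) = 19
m (MAX): max(-18, -26) = -18
b (MIN): min(19, -18) = -18
P (MAX): max(33, -18) = 33
n (MAX): max(41, 24, -41) = 41
p (MAX): max(-16, 31, 5) = 31
c (MIN): min(41, 31) = 31
q (MAX): max(13, -28, 49) = 49
r (MAX): max(23, -35, -22) = 23
d (MIN): min(49, 23) = 23
Q (MAX): max(31, 23) = 31
s (MAX): max(-25, 13, 40) = 40
t (MAX): max(49, -19) = 49
u (MAX): max(25, -9) = 25
e (MIN): min(40, 49, 25) = 25
v (MAX): max(11, 48) = 48
w (MAX): max(-43, 3) = 3
x (MAX): max(12, 26, 2) = 26
f (MIN): min(48, 3, 26) = 3
y (MAX): max(34, 3, -48, 15) = 34
z (MAX): max(17, 35) = 35
g (MIN): min(34, 35) = 34
R (MAX): max(25, 3, 34) = 34
start (MIN): min(33, 31, 34) = 31
At start, MIN picks Q (lowest: 31).
At Q, MAX picks c (highest: 31).
At c, MIN picks p (lowest: 31).
At p, MAX picks ar (highest: 31).
Terminal value 31.

start -> Q -> c -> p -> ar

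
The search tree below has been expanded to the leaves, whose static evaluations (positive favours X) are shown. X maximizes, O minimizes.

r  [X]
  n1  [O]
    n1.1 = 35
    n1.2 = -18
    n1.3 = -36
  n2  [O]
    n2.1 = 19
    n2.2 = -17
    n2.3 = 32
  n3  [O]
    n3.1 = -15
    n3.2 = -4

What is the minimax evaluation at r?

n1 (O): min(35, -18, -36) = -36
n2 (O): min(19, -17, 32) = -17
n3 (O): min(-15, -4) = -15
r (X): max(-36, -17, -15) = -15

-15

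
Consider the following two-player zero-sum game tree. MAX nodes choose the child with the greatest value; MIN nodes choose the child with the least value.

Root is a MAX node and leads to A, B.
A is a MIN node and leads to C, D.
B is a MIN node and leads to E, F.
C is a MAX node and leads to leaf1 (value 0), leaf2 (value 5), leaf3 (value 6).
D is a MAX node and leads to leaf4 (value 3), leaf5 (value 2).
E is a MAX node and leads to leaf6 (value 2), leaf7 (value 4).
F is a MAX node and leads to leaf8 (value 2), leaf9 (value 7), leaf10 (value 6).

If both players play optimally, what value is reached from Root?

4

C (MAX): max(0, 5, 6) = 6
D (MAX): max(3, 2) = 3
A (MIN): min(6, 3) = 3
E (MAX): max(2, 4) = 4
F (MAX): max(2, 7, 6) = 7
B (MIN): min(4, 7) = 4
Root (MAX): max(3, 4) = 4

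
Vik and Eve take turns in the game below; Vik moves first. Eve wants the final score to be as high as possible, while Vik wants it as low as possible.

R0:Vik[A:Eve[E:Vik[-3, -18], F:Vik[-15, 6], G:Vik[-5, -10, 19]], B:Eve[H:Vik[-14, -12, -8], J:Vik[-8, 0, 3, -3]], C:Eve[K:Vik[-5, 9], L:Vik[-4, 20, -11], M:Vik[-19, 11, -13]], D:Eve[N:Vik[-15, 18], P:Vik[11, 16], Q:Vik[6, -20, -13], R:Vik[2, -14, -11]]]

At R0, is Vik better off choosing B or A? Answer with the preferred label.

H (Vik): min(-14, -12, -8) = -14
J (Vik): min(-8, 0, 3, -3) = -8
B (Eve): max(-14, -8) = -8
E (Vik): min(-3, -18) = -18
F (Vik): min(-15, 6) = -15
G (Vik): min(-5, -10, 19) = -10
A (Eve): max(-18, -15, -10) = -10
Vik prefers the lower value; B=-8, A=-10. A is better since -10 < -8.

A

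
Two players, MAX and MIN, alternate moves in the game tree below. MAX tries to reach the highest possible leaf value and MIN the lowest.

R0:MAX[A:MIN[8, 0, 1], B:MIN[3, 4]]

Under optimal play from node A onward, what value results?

0

A (MIN): min(8, 0, 1) = 0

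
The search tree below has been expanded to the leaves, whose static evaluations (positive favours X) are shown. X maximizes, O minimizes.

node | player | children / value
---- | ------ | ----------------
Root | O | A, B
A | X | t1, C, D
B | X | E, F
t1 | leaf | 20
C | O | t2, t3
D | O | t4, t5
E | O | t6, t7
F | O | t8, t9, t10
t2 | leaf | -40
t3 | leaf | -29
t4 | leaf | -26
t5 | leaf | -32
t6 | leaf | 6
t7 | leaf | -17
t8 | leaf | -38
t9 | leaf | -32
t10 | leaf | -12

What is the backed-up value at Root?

C (O): min(-40, -29) = -40
D (O): min(-26, -32) = -32
A (X): max(20, -40, -32) = 20
E (O): min(6, -17) = -17
F (O): min(-38, -32, -12) = -38
B (X): max(-17, -38) = -17
Root (O): min(20, -17) = -17

-17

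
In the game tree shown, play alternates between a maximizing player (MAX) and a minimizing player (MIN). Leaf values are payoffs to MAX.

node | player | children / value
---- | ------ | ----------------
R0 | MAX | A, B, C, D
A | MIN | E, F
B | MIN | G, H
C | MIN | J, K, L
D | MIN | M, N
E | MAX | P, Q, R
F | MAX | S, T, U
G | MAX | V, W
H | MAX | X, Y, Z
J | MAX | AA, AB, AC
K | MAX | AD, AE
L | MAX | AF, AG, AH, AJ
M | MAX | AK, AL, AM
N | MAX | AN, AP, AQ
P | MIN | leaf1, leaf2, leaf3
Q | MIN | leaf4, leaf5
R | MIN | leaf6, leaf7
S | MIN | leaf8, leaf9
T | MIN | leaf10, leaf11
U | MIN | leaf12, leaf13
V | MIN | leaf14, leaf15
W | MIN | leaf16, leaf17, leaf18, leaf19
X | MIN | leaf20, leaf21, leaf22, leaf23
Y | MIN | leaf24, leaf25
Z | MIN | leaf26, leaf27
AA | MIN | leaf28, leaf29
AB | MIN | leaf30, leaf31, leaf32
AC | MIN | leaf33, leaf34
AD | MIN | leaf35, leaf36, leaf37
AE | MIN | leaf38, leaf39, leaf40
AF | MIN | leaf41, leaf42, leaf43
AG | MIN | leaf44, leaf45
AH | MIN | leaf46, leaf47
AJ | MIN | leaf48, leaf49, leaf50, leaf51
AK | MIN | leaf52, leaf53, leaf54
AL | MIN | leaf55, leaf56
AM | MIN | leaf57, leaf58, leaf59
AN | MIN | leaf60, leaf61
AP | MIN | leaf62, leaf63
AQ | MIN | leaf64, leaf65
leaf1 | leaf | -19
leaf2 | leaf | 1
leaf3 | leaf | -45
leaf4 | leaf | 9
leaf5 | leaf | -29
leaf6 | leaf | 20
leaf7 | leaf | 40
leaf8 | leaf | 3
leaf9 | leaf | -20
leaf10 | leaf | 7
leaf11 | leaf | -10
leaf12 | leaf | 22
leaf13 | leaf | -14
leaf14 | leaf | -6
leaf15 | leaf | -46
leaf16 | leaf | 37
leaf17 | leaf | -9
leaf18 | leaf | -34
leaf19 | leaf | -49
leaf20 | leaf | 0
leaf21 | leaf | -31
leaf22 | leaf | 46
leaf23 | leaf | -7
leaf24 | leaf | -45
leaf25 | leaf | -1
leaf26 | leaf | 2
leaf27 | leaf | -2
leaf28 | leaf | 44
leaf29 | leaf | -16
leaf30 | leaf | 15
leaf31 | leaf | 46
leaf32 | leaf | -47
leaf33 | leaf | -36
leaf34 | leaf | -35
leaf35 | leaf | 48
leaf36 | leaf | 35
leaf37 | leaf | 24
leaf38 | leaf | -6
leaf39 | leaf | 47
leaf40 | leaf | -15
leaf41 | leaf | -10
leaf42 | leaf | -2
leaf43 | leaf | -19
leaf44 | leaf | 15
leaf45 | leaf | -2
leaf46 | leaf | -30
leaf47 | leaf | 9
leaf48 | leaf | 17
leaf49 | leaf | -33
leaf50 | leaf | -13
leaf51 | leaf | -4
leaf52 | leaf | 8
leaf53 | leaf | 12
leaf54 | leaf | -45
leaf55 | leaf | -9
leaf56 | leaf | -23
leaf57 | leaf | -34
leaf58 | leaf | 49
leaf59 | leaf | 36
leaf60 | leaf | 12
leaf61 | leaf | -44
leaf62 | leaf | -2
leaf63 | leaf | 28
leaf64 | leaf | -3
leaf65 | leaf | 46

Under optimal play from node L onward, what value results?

AF (MIN): min(-10, -2, -19) = -19
AG (MIN): min(15, -2) = -2
AH (MIN): min(-30, 9) = -30
AJ (MIN): min(17, -33, -13, -4) = -33
L (MAX): max(-19, -2, -30, -33) = -2

-2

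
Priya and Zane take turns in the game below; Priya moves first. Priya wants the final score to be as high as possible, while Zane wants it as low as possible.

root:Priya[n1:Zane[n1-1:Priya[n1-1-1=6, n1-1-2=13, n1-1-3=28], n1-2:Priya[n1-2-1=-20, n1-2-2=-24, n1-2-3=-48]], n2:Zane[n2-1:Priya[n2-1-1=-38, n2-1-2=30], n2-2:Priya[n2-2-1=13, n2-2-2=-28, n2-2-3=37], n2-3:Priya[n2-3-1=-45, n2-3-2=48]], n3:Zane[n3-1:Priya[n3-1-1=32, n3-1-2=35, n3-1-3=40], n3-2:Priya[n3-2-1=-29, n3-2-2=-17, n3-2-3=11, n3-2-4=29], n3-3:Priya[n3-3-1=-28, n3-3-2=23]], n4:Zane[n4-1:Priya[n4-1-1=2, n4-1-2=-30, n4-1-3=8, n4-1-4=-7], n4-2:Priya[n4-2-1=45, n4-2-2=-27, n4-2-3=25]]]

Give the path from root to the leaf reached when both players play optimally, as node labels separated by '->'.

root -> n2 -> n2-1 -> n2-1-2

n1-1 (Priya): max(6, 13, 28) = 28
n1-2 (Priya): max(-20, -24, -48) = -20
n1 (Zane): min(28, -20) = -20
n2-1 (Priya): max(-38, 30) = 30
n2-2 (Priya): max(13, -28, 37) = 37
n2-3 (Priya): max(-45, 48) = 48
n2 (Zane): min(30, 37, 48) = 30
n3-1 (Priya): max(32, 35, 40) = 40
n3-2 (Priya): max(-29, -17, 11, 29) = 29
n3-3 (Priya): max(-28, 23) = 23
n3 (Zane): min(40, 29, 23) = 23
n4-1 (Priya): max(2, -30, 8, -7) = 8
n4-2 (Priya): max(45, -27, 25) = 45
n4 (Zane): min(8, 45) = 8
root (Priya): max(-20, 30, 23, 8) = 30
At root, Priya picks n2 (highest: 30).
At n2, Zane picks n2-1 (lowest: 30).
At n2-1, Priya picks n2-1-2 (highest: 30).
Terminal value 30.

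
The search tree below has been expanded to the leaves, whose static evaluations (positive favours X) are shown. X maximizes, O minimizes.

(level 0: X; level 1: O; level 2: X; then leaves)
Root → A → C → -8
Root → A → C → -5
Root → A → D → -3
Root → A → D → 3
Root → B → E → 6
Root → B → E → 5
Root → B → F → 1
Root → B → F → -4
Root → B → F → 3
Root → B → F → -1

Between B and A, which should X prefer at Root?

E (X): max(6, 5) = 6
F (X): max(1, -4, 3, -1) = 3
B (O): min(6, 3) = 3
C (X): max(-8, -5) = -5
D (X): max(-3, 3) = 3
A (O): min(-5, 3) = -5
X prefers the higher value; B=3, A=-5. B is better since 3 > -5.

B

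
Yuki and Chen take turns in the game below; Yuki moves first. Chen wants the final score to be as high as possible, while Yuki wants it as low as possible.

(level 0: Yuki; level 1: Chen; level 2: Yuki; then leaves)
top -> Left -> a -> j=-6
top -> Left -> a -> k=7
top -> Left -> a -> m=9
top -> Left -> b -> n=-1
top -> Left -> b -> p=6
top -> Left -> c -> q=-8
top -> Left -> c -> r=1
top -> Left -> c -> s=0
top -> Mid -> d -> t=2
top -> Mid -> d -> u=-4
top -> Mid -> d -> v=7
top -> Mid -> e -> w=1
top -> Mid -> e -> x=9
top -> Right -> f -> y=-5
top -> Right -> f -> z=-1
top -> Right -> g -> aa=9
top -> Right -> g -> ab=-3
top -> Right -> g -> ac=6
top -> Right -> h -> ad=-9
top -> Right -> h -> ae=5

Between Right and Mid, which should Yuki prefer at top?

f (Yuki): min(-5, -1) = -5
g (Yuki): min(9, -3, 6) = -3
h (Yuki): min(-9, 5) = -9
Right (Chen): max(-5, -3, -9) = -3
d (Yuki): min(2, -4, 7) = -4
e (Yuki): min(1, 9) = 1
Mid (Chen): max(-4, 1) = 1
Yuki prefers the lower value; Right=-3, Mid=1. Right is better since -3 < 1.

Right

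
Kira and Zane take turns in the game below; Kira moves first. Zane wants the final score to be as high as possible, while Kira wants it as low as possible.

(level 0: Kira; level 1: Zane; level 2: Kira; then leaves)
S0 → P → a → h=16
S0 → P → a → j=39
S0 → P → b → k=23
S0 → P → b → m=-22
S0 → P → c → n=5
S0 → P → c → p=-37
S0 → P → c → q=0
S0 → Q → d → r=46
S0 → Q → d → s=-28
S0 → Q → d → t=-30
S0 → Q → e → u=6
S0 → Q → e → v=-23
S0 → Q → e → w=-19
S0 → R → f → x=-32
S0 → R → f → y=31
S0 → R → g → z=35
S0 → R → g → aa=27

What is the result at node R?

27

f (Kira): min(-32, 31) = -32
g (Kira): min(35, 27) = 27
R (Zane): max(-32, 27) = 27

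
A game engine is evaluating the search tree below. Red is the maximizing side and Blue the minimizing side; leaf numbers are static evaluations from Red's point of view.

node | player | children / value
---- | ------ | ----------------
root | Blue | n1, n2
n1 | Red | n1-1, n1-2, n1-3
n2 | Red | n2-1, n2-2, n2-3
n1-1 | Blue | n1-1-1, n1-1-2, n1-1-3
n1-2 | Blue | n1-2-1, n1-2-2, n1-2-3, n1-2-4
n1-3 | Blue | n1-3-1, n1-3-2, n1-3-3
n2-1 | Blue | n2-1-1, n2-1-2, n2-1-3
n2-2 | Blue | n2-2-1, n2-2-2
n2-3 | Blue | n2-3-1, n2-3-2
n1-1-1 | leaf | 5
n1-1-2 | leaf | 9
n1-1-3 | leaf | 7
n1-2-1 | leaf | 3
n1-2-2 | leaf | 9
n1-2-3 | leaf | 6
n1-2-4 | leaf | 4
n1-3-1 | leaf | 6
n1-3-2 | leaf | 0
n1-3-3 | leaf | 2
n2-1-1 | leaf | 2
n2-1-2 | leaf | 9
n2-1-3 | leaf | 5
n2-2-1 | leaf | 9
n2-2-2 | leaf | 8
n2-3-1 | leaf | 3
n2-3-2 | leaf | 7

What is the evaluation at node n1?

n1-1 (Blue): min(5, 9, 7) = 5
n1-2 (Blue): min(3, 9, 6, 4) = 3
n1-3 (Blue): min(6, 0, 2) = 0
n1 (Red): max(5, 3, 0) = 5

5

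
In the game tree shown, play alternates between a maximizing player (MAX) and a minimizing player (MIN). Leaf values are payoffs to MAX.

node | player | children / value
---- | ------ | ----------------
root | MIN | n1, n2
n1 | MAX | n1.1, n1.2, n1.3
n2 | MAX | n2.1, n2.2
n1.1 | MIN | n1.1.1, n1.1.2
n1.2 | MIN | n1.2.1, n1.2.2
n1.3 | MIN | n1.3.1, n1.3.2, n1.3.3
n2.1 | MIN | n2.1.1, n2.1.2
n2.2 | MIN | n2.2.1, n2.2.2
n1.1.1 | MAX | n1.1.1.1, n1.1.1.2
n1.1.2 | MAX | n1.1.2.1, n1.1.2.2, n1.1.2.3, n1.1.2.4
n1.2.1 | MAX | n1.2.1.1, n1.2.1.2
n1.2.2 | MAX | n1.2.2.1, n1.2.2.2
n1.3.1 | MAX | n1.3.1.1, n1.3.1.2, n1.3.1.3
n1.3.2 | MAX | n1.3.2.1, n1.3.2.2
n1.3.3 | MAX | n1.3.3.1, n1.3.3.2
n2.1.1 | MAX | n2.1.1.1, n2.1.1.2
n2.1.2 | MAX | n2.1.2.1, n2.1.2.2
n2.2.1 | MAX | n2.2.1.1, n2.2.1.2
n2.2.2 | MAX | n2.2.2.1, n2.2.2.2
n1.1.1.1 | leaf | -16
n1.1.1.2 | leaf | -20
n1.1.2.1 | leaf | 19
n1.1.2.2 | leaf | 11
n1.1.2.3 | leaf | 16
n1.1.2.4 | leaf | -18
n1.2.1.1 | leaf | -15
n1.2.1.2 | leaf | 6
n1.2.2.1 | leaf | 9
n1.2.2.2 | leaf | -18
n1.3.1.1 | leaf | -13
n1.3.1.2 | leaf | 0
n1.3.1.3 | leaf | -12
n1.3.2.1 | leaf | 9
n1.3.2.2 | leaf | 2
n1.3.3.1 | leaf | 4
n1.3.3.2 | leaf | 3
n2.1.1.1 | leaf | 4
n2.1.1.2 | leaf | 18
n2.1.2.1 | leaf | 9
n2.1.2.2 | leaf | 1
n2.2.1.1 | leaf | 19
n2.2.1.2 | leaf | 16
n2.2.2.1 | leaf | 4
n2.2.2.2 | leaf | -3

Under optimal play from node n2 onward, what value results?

n2.1.1 (MAX): max(4, 18) = 18
n2.1.2 (MAX): max(9, 1) = 9
n2.1 (MIN): min(18, 9) = 9
n2.2.1 (MAX): max(19, 16) = 19
n2.2.2 (MAX): max(4, -3) = 4
n2.2 (MIN): min(19, 4) = 4
n2 (MAX): max(9, 4) = 9

9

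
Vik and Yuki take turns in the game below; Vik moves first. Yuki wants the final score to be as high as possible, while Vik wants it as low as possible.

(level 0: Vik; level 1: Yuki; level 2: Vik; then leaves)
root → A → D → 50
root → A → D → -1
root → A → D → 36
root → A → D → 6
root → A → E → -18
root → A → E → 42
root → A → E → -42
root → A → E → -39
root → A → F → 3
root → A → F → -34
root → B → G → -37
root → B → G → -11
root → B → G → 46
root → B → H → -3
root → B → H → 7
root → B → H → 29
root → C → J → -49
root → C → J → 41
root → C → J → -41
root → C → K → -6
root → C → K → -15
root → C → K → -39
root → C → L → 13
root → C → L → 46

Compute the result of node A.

D (Vik): min(50, -1, 36, 6) = -1
E (Vik): min(-18, 42, -42, -39) = -42
F (Vik): min(3, -34) = -34
A (Yuki): max(-1, -42, -34) = -1

-1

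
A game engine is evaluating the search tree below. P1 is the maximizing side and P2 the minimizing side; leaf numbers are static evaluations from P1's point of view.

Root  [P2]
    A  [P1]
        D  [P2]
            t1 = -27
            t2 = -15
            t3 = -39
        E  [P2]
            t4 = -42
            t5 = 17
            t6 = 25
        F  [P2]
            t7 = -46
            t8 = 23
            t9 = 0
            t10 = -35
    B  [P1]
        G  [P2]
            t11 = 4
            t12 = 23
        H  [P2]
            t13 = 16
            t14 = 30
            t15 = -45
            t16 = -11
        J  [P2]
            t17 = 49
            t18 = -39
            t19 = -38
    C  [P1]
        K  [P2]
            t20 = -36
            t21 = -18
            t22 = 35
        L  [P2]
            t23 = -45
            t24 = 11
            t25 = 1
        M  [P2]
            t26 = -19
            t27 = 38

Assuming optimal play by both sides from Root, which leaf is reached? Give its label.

D (P2): min(-27, -15, -39) = -39
E (P2): min(-42, 17, 25) = -42
F (P2): min(-46, 23, 0, -35) = -46
A (P1): max(-39, -42, -46) = -39
G (P2): min(4, 23) = 4
H (P2): min(16, 30, -45, -11) = -45
J (P2): min(49, -39, -38) = -39
B (P1): max(4, -45, -39) = 4
K (P2): min(-36, -18, 35) = -36
L (P2): min(-45, 11, 1) = -45
M (P2): min(-19, 38) = -19
C (P1): max(-36, -45, -19) = -19
Root (P2): min(-39, 4, -19) = -39
At Root, P2 picks A (lowest: -39).
At A, P1 picks D (highest: -39).
At D, P2 picks t3 (lowest: -39).
Terminal value -39.

t3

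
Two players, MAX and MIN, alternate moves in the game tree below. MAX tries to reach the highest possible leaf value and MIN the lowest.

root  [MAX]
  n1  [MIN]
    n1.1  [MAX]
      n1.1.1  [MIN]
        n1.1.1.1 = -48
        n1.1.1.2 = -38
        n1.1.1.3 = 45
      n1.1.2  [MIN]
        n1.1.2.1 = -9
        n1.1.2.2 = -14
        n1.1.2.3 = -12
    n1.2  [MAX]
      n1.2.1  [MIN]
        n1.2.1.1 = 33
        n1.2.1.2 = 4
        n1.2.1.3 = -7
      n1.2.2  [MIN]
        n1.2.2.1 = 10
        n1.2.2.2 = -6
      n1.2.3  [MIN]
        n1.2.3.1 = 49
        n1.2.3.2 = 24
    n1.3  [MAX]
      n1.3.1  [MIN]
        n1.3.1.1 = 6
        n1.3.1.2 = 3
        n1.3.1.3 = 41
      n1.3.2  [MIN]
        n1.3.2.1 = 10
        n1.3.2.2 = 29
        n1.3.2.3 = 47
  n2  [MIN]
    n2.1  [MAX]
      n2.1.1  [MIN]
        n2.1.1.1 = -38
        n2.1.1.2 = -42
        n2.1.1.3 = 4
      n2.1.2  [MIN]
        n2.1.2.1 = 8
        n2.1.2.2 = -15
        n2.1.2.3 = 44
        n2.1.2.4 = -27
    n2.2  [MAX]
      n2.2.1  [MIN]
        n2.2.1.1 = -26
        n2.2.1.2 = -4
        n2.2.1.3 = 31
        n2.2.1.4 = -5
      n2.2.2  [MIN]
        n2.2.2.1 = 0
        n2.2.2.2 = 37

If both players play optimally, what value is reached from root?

n1.1.1 (MIN): min(-48, -38, 45) = -48
n1.1.2 (MIN): min(-9, -14, -12) = -14
n1.1 (MAX): max(-48, -14) = -14
n1.2.1 (MIN): min(33, 4, -7) = -7
n1.2.2 (MIN): min(10, -6) = -6
n1.2.3 (MIN): min(49, 24) = 24
n1.2 (MAX): max(-7, -6, 24) = 24
n1.3.1 (MIN): min(6, 3, 41) = 3
n1.3.2 (MIN): min(10, 29, 47) = 10
n1.3 (MAX): max(3, 10) = 10
n1 (MIN): min(-14, 24, 10) = -14
n2.1.1 (MIN): min(-38, -42, 4) = -42
n2.1.2 (MIN): min(8, -15, 44, -27) = -27
n2.1 (MAX): max(-42, -27) = -27
n2.2.1 (MIN): min(-26, -4, 31, -5) = -26
n2.2.2 (MIN): min(0, 37) = 0
n2.2 (MAX): max(-26, 0) = 0
n2 (MIN): min(-27, 0) = -27
root (MAX): max(-14, -27) = -14

-14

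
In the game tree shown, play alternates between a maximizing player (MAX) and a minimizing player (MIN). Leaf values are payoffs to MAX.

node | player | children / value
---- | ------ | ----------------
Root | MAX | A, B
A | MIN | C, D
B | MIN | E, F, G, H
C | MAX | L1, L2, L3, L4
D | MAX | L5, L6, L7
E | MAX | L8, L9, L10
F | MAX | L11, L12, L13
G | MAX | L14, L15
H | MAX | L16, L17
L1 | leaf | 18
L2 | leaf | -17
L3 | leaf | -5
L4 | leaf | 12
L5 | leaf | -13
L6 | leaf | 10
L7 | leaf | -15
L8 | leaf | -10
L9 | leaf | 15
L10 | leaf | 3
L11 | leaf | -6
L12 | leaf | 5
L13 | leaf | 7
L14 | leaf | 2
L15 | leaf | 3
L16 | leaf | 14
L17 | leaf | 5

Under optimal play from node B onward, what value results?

3

E (MAX): max(-10, 15, 3) = 15
F (MAX): max(-6, 5, 7) = 7
G (MAX): max(2, 3) = 3
H (MAX): max(14, 5) = 14
B (MIN): min(15, 7, 3, 14) = 3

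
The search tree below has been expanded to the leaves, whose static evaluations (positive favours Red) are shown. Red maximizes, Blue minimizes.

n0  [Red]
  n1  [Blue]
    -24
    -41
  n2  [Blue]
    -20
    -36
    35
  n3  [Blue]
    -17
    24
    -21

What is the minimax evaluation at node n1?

-41

n1 (Blue): min(-24, -41) = -41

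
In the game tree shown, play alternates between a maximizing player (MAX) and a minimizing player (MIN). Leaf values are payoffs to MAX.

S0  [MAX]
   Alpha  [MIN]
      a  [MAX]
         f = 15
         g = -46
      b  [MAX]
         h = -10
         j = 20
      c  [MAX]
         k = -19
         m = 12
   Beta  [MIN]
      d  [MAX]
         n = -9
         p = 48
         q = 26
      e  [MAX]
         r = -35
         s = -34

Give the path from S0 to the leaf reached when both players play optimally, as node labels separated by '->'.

S0 -> Alpha -> c -> m

a (MAX): max(15, -46) = 15
b (MAX): max(-10, 20) = 20
c (MAX): max(-19, 12) = 12
Alpha (MIN): min(15, 20, 12) = 12
d (MAX): max(-9, 48, 26) = 48
e (MAX): max(-35, -34) = -34
Beta (MIN): min(48, -34) = -34
S0 (MAX): max(12, -34) = 12
At S0, MAX picks Alpha (highest: 12).
At Alpha, MIN picks c (lowest: 12).
At c, MAX picks m (highest: 12).
Terminal value 12.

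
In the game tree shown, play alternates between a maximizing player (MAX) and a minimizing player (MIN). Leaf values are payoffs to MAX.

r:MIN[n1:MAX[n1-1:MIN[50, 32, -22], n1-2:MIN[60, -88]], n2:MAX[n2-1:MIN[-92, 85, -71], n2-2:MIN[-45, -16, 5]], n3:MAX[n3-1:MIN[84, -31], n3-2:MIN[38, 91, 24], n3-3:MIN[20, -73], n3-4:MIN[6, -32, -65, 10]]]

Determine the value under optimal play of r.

-45

n1-1 (MIN): min(50, 32, -22) = -22
n1-2 (MIN): min(60, -88) = -88
n1 (MAX): max(-22, -88) = -22
n2-1 (MIN): min(-92, 85, -71) = -92
n2-2 (MIN): min(-45, -16, 5) = -45
n2 (MAX): max(-92, -45) = -45
n3-1 (MIN): min(84, -31) = -31
n3-2 (MIN): min(38, 91, 24) = 24
n3-3 (MIN): min(20, -73) = -73
n3-4 (MIN): min(6, -32, -65, 10) = -65
n3 (MAX): max(-31, 24, -73, -65) = 24
r (MIN): min(-22, -45, 24) = -45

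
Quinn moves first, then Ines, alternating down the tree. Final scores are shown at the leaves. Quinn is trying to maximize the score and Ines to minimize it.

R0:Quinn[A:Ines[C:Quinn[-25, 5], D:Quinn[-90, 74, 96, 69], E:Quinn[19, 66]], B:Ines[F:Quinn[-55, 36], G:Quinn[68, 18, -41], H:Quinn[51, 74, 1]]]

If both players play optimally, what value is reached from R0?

C (Quinn): max(-25, 5) = 5
D (Quinn): max(-90, 74, 96, 69) = 96
E (Quinn): max(19, 66) = 66
A (Ines): min(5, 96, 66) = 5
F (Quinn): max(-55, 36) = 36
G (Quinn): max(68, 18, -41) = 68
H (Quinn): max(51, 74, 1) = 74
B (Ines): min(36, 68, 74) = 36
R0 (Quinn): max(5, 36) = 36

36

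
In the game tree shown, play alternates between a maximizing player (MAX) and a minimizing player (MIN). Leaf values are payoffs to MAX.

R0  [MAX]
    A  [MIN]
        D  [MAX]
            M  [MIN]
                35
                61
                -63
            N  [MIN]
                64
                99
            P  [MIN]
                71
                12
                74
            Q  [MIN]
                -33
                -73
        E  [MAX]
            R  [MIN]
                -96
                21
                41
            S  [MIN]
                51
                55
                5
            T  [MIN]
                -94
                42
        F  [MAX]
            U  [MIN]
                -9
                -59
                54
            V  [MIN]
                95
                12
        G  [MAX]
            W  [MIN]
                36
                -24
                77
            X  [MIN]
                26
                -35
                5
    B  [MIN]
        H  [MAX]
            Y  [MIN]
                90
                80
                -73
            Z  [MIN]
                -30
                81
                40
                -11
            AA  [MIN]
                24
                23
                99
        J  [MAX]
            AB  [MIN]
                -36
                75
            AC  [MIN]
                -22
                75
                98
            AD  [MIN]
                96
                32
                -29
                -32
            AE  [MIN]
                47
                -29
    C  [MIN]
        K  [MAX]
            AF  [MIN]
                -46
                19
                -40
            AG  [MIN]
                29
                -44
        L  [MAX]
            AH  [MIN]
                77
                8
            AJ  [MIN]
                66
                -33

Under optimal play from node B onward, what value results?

Y (MIN): min(90, 80, -73) = -73
Z (MIN): min(-30, 81, 40, -11) = -30
AA (MIN): min(24, 23, 99) = 23
H (MAX): max(-73, -30, 23) = 23
AB (MIN): min(-36, 75) = -36
AC (MIN): min(-22, 75, 98) = -22
AD (MIN): min(96, 32, -29, -32) = -32
AE (MIN): min(47, -29) = -29
J (MAX): max(-36, -22, -32, -29) = -22
B (MIN): min(23, -22) = -22

-22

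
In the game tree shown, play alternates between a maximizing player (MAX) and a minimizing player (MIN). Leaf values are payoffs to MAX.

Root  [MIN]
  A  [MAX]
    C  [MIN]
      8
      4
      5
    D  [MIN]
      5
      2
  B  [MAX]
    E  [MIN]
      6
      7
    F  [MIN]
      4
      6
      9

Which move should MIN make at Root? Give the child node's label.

A

C (MIN): min(8, 4, 5) = 4
D (MIN): min(5, 2) = 2
A (MAX): max(4, 2) = 4
E (MIN): min(6, 7) = 6
F (MIN): min(4, 6, 9) = 4
B (MAX): max(6, 4) = 6
Root (MIN): min(4, 6) = 4
MIN at Root wants the lowest of {A=4, B=6}, so chooses A.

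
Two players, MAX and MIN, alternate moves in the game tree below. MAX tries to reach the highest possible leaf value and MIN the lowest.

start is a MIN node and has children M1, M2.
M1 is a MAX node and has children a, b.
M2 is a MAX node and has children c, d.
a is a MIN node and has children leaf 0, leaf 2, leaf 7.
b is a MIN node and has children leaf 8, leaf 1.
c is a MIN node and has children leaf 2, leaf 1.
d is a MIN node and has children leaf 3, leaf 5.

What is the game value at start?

a (MIN): min(0, 2, 7) = 0
b (MIN): min(8, 1) = 1
M1 (MAX): max(0, 1) = 1
c (MIN): min(2, 1) = 1
d (MIN): min(3, 5) = 3
M2 (MAX): max(1, 3) = 3
start (MIN): min(1, 3) = 1

1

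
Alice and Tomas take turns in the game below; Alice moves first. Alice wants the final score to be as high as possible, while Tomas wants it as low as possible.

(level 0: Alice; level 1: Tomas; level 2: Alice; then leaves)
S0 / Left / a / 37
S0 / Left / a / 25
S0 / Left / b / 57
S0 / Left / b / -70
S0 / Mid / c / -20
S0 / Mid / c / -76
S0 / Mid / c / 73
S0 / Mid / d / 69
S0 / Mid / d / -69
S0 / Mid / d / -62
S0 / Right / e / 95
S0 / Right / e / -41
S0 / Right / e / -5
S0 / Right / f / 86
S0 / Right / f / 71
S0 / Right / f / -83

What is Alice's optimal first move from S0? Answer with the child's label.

Right

a (Alice): max(37, 25) = 37
b (Alice): max(57, -70) = 57
Left (Tomas): min(37, 57) = 37
c (Alice): max(-20, -76, 73) = 73
d (Alice): max(69, -69, -62) = 69
Mid (Tomas): min(73, 69) = 69
e (Alice): max(95, -41, -5) = 95
f (Alice): max(86, 71, -83) = 86
Right (Tomas): min(95, 86) = 86
S0 (Alice): max(37, 69, 86) = 86
Alice at S0 wants the highest of {Left=37, Mid=69, Right=86}, so chooses Right.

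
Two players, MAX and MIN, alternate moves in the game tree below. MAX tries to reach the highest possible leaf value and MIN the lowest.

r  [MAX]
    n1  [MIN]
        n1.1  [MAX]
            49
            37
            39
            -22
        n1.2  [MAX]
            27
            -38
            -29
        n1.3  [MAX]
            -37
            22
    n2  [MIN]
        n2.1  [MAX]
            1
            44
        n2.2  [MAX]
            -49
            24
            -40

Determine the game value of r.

24

n1.1 (MAX): max(49, 37, 39, -22) = 49
n1.2 (MAX): max(27, -38, -29) = 27
n1.3 (MAX): max(-37, 22) = 22
n1 (MIN): min(49, 27, 22) = 22
n2.1 (MAX): max(1, 44) = 44
n2.2 (MAX): max(-49, 24, -40) = 24
n2 (MIN): min(44, 24) = 24
r (MAX): max(22, 24) = 24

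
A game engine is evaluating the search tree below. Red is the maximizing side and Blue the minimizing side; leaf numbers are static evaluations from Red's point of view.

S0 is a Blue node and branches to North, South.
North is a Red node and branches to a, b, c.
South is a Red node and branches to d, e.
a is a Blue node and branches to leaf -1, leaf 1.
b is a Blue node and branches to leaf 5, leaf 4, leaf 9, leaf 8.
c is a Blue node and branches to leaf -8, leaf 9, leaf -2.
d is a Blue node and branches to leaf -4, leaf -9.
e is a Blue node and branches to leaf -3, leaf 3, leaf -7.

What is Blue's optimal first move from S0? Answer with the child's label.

a (Blue): min(-1, 1) = -1
b (Blue): min(5, 4, 9, 8) = 4
c (Blue): min(-8, 9, -2) = -8
North (Red): max(-1, 4, -8) = 4
d (Blue): min(-4, -9) = -9
e (Blue): min(-3, 3, -7) = -7
South (Red): max(-9, -7) = -7
S0 (Blue): min(4, -7) = -7
Blue at S0 wants the lowest of {North=4, South=-7}, so chooses South.

South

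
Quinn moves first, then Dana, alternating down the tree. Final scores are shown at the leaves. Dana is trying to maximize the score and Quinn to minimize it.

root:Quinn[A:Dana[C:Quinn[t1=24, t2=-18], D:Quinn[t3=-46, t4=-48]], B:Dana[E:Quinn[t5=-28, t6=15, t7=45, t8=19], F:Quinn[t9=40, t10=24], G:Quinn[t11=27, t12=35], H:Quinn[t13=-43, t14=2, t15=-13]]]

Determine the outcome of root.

-18

C (Quinn): min(24, -18) = -18
D (Quinn): min(-46, -48) = -48
A (Dana): max(-18, -48) = -18
E (Quinn): min(-28, 15, 45, 19) = -28
F (Quinn): min(40, 24) = 24
G (Quinn): min(27, 35) = 27
H (Quinn): min(-43, 2, -13) = -43
B (Dana): max(-28, 24, 27, -43) = 27
root (Quinn): min(-18, 27) = -18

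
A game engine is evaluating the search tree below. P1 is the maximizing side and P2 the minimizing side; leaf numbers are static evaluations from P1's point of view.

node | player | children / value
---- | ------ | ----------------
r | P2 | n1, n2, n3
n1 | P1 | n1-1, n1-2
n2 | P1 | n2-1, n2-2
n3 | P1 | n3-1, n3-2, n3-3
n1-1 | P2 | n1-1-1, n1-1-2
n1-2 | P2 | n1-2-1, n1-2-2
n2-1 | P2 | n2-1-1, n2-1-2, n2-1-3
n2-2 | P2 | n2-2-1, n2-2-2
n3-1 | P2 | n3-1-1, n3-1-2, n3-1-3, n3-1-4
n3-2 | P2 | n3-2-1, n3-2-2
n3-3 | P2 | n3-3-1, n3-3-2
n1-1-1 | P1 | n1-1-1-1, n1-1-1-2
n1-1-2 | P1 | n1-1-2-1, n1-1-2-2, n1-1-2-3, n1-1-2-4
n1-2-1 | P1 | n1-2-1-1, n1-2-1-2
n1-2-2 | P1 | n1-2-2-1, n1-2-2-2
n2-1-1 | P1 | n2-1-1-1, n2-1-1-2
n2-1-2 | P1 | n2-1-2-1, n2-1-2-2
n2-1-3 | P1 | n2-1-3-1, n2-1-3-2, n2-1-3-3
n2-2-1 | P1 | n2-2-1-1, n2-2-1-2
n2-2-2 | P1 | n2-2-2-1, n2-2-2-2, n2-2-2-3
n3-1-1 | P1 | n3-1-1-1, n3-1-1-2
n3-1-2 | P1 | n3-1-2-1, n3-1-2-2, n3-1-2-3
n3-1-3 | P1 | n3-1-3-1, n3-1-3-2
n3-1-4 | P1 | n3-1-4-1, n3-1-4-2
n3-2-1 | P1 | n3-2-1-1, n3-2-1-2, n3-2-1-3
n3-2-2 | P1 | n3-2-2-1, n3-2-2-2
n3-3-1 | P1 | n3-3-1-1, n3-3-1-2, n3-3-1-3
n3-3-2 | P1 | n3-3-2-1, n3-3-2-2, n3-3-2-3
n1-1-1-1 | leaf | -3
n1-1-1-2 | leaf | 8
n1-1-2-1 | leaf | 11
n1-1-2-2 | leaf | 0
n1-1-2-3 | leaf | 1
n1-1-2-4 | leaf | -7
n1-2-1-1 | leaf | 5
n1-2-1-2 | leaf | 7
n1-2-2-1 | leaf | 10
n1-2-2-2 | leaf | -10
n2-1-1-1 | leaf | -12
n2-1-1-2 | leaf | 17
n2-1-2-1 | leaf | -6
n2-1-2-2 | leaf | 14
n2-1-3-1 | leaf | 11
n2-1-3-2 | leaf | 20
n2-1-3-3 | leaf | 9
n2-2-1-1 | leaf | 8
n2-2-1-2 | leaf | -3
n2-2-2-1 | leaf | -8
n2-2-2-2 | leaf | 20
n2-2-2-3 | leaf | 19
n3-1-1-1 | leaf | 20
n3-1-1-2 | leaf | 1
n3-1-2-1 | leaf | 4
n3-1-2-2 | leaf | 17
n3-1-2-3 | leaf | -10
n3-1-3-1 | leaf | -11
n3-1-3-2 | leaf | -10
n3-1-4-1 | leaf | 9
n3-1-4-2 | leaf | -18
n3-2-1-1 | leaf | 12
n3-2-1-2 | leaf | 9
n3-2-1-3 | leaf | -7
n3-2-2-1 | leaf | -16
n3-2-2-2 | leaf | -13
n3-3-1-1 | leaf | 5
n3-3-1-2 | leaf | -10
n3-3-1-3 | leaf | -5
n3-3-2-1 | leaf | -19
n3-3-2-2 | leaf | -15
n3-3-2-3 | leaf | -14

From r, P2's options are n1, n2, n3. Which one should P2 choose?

n1-1-1 (P1): max(-3, 8) = 8
n1-1-2 (P1): max(11, 0, 1, -7) = 11
n1-1 (P2): min(8, 11) = 8
n1-2-1 (P1): max(5, 7) = 7
n1-2-2 (P1): max(10, -10) = 10
n1-2 (P2): min(7, 10) = 7
n1 (P1): max(8, 7) = 8
n2-1-1 (P1): max(-12, 17) = 17
n2-1-2 (P1): max(-6, 14) = 14
n2-1-3 (P1): max(11, 20, 9) = 20
n2-1 (P2): min(17, 14, 20) = 14
n2-2-1 (P1): max(8, -3) = 8
n2-2-2 (P1): max(-8, 20, 19) = 20
n2-2 (P2): min(8, 20) = 8
n2 (P1): max(14, 8) = 14
n3-1-1 (P1): max(20, 1) = 20
n3-1-2 (P1): max(4, 17, -10) = 17
n3-1-3 (P1): max(-11, -10) = -10
n3-1-4 (P1): max(9, -18) = 9
n3-1 (P2): min(20, 17, -10, 9) = -10
n3-2-1 (P1): max(12, 9, -7) = 12
n3-2-2 (P1): max(-16, -13) = -13
n3-2 (P2): min(12, -13) = -13
n3-3-1 (P1): max(5, -10, -5) = 5
n3-3-2 (P1): max(-19, -15, -14) = -14
n3-3 (P2): min(5, -14) = -14
n3 (P1): max(-10, -13, -14) = -10
r (P2): min(8, 14, -10) = -10
P2 at r wants the lowest of {n1=8, n2=14, n3=-10}, so chooses n3.

n3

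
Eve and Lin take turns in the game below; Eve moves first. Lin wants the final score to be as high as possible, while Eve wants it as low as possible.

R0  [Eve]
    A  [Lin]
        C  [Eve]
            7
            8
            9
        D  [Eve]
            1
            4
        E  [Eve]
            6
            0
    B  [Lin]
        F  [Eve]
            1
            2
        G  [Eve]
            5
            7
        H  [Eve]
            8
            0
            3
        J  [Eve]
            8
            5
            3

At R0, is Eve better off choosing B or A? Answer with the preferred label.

B

F (Eve): min(1, 2) = 1
G (Eve): min(5, 7) = 5
H (Eve): min(8, 0, 3) = 0
J (Eve): min(8, 5, 3) = 3
B (Lin): max(1, 5, 0, 3) = 5
C (Eve): min(7, 8, 9) = 7
D (Eve): min(1, 4) = 1
E (Eve): min(6, 0) = 0
A (Lin): max(7, 1, 0) = 7
Eve prefers the lower value; B=5, A=7. B is better since 5 < 7.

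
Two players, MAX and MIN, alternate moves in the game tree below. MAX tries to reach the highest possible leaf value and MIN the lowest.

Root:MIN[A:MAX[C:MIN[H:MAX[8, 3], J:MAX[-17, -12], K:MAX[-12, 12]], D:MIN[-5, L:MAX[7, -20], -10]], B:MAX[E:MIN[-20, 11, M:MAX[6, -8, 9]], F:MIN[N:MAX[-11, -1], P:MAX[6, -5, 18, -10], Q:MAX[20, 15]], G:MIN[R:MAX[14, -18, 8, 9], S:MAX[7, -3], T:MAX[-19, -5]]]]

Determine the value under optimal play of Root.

H (MAX): max(8, 3) = 8
J (MAX): max(-17, -12) = -12
K (MAX): max(-12, 12) = 12
C (MIN): min(8, -12, 12) = -12
L (MAX): max(7, -20) = 7
D (MIN): min(-5, 7, -10) = -10
A (MAX): max(-12, -10) = -10
M (MAX): max(6, -8, 9) = 9
E (MIN): min(-20, 11, 9) = -20
N (MAX): max(-11, -1) = -1
P (MAX): max(6, -5, 18, -10) = 18
Q (MAX): max(20, 15) = 20
F (MIN): min(-1, 18, 20) = -1
R (MAX): max(14, -18, 8, 9) = 14
S (MAX): max(7, -3) = 7
T (MAX): max(-19, -5) = -5
G (MIN): min(14, 7, -5) = -5
B (MAX): max(-20, -1, -5) = -1
Root (MIN): min(-10, -1) = -10

-10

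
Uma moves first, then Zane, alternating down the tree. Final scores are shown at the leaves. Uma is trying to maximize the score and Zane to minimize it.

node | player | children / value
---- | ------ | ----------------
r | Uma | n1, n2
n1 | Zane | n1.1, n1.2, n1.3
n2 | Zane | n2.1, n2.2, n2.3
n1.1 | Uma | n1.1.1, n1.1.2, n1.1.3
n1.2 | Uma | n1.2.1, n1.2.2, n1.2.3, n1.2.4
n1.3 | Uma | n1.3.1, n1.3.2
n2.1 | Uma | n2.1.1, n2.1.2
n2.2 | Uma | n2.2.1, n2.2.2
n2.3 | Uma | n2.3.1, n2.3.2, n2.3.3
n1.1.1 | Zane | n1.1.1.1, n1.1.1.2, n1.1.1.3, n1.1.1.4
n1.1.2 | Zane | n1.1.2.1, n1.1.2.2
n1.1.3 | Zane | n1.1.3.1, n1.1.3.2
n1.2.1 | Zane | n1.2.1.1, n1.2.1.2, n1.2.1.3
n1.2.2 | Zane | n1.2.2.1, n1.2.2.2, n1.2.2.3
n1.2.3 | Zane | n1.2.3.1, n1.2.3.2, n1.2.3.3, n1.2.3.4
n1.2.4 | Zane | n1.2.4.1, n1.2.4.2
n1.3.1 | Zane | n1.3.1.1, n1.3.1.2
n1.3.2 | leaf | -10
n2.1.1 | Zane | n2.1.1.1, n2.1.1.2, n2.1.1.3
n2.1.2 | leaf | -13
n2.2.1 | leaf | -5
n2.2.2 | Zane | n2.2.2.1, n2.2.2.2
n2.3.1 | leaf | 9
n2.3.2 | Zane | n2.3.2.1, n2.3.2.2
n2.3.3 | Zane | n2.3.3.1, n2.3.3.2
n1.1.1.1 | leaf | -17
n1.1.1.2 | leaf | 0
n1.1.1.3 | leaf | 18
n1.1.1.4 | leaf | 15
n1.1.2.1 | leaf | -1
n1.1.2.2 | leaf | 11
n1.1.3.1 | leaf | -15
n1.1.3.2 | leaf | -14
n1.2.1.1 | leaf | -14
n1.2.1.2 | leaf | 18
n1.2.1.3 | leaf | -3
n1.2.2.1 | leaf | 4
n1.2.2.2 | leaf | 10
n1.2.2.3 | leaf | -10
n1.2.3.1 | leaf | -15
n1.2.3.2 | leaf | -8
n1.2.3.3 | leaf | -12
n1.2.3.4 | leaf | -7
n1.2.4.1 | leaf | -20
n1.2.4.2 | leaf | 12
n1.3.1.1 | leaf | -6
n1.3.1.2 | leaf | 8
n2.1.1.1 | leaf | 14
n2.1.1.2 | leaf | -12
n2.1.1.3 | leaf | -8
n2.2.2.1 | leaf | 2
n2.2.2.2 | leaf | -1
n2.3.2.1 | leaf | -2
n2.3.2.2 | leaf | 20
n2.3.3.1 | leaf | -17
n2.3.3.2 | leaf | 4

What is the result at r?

n1.1.1 (Zane): min(-17, 0, 18, 15) = -17
n1.1.2 (Zane): min(-1, 11) = -1
n1.1.3 (Zane): min(-15, -14) = -15
n1.1 (Uma): max(-17, -1, -15) = -1
n1.2.1 (Zane): min(-14, 18, -3) = -14
n1.2.2 (Zane): min(4, 10, -10) = -10
n1.2.3 (Zane): min(-15, -8, -12, -7) = -15
n1.2.4 (Zane): min(-20, 12) = -20
n1.2 (Uma): max(-14, -10, -15, -20) = -10
n1.3.1 (Zane): min(-6, 8) = -6
n1.3 (Uma): max(-6, -10) = -6
n1 (Zane): min(-1, -10, -6) = -10
n2.1.1 (Zane): min(14, -12, -8) = -12
n2.1 (Uma): max(-12, -13) = -12
n2.2.2 (Zane): min(2, -1) = -1
n2.2 (Uma): max(-5, -1) = -1
n2.3.2 (Zane): min(-2, 20) = -2
n2.3.3 (Zane): min(-17, 4) = -17
n2.3 (Uma): max(9, -2, -17) = 9
n2 (Zane): min(-12, -1, 9) = -12
r (Uma): max(-10, -12) = -10

-10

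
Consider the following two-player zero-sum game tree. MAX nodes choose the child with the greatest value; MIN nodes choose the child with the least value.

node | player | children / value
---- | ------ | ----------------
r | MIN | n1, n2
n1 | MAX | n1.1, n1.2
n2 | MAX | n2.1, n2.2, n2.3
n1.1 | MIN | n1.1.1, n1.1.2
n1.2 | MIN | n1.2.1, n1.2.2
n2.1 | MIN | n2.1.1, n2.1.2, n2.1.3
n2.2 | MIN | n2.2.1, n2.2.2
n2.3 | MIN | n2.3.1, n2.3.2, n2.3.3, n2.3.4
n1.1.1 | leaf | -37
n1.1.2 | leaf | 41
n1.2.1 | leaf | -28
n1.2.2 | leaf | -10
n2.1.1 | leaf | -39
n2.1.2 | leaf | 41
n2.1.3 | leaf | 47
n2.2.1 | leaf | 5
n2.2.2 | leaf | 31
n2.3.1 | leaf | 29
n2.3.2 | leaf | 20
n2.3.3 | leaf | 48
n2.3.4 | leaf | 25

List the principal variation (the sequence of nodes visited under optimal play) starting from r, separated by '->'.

n1.1 (MIN): min(-37, 41) = -37
n1.2 (MIN): min(-28, -10) = -28
n1 (MAX): max(-37, -28) = -28
n2.1 (MIN): min(-39, 41, 47) = -39
n2.2 (MIN): min(5, 31) = 5
n2.3 (MIN): min(29, 20, 48, 25) = 20
n2 (MAX): max(-39, 5, 20) = 20
r (MIN): min(-28, 20) = -28
At r, MIN picks n1 (lowest: -28).
At n1, MAX picks n1.2 (highest: -28).
At n1.2, MIN picks n1.2.1 (lowest: -28).
Terminal value -28.

r -> n1 -> n1.2 -> n1.2.1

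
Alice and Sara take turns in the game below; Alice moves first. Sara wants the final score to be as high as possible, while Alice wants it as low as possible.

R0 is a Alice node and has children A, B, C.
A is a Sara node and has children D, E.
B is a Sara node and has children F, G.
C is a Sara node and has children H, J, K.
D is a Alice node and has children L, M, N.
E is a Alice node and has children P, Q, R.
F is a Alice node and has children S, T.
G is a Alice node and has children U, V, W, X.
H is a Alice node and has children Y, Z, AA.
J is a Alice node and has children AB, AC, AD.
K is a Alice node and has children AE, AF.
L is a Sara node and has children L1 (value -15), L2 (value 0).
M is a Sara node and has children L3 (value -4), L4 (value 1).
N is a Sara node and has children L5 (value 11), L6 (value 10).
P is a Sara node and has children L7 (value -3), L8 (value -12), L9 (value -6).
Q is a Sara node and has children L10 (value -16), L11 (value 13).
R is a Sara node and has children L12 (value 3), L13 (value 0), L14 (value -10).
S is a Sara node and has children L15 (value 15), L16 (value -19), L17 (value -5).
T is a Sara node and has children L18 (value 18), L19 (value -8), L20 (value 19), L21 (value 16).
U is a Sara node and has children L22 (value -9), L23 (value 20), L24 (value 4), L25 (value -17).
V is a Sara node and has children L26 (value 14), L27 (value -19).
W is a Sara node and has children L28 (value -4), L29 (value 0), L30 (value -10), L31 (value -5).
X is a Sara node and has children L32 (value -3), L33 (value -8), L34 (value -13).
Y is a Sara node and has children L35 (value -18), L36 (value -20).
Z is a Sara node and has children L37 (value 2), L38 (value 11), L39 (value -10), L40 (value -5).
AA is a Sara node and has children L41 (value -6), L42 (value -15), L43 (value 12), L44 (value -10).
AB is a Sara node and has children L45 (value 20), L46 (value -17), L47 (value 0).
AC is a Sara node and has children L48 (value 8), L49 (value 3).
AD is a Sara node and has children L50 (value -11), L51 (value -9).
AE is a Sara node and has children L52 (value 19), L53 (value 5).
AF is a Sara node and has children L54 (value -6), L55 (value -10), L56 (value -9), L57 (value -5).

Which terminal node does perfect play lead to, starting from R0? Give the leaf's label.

L (Sara): max(-15, 0) = 0
M (Sara): max(-4, 1) = 1
N (Sara): max(11, 10) = 11
D (Alice): min(0, 1, 11) = 0
P (Sara): max(-3, -12, -6) = -3
Q (Sara): max(-16, 13) = 13
R (Sara): max(3, 0, -10) = 3
E (Alice): min(-3, 13, 3) = -3
A (Sara): max(0, -3) = 0
S (Sara): max(15, -19, -5) = 15
T (Sara): max(18, -8, 19, 16) = 19
F (Alice): min(15, 19) = 15
U (Sara): max(-9, 20, 4, -17) = 20
V (Sara): max(14, -19) = 14
W (Sara): max(-4, 0, -10, -5) = 0
X (Sara): max(-3, -8, -13) = -3
G (Alice): min(20, 14, 0, -3) = -3
B (Sara): max(15, -3) = 15
Y (Sara): max(-18, -20) = -18
Z (Sara): max(2, 11, -10, -5) = 11
AA (Sara): max(-6, -15, 12, -10) = 12
H (Alice): min(-18, 11, 12) = -18
AB (Sara): max(20, -17, 0) = 20
AC (Sara): max(8, 3) = 8
AD (Sara): max(-11, -9) = -9
J (Alice): min(20, 8, -9) = -9
AE (Sara): max(19, 5) = 19
AF (Sara): max(-6, -10, -9, -5) = -5
K (Alice): min(19, -5) = -5
C (Sara): max(-18, -9, -5) = -5
R0 (Alice): min(0, 15, -5) = -5
At R0, Alice picks C (lowest: -5).
At C, Sara picks K (highest: -5).
At K, Alice picks AF (lowest: -5).
At AF, Sara picks L57 (highest: -5).
Terminal value -5.

L57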